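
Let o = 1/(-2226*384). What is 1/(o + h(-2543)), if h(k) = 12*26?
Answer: 854784/266692607 ≈ 0.0032051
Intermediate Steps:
o = -1/854784 (o = 1/(-854784) = -1/854784 ≈ -1.1699e-6)
h(k) = 312
1/(o + h(-2543)) = 1/(-1/854784 + 312) = 1/(266692607/854784) = 854784/266692607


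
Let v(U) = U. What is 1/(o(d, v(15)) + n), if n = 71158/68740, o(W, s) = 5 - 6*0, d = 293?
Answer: 34370/207429 ≈ 0.16570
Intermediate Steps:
o(W, s) = 5 (o(W, s) = 5 + 0 = 5)
n = 35579/34370 (n = 71158*(1/68740) = 35579/34370 ≈ 1.0352)
1/(o(d, v(15)) + n) = 1/(5 + 35579/34370) = 1/(207429/34370) = 34370/207429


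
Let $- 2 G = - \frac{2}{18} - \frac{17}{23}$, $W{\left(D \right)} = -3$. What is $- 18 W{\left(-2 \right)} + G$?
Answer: $\frac{11266}{207} \approx 54.425$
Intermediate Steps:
$G = \frac{88}{207}$ ($G = - \frac{- \frac{2}{18} - \frac{17}{23}}{2} = - \frac{\left(-2\right) \frac{1}{18} - \frac{17}{23}}{2} = - \frac{- \frac{1}{9} - \frac{17}{23}}{2} = \left(- \frac{1}{2}\right) \left(- \frac{176}{207}\right) = \frac{88}{207} \approx 0.42512$)
$- 18 W{\left(-2 \right)} + G = \left(-18\right) \left(-3\right) + \frac{88}{207} = 54 + \frac{88}{207} = \frac{11266}{207}$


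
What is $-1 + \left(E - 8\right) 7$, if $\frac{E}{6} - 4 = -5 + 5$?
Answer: $111$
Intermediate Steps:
$E = 24$ ($E = 24 + 6 \left(-5 + 5\right) = 24 + 6 \cdot 0 = 24 + 0 = 24$)
$-1 + \left(E - 8\right) 7 = -1 + \left(24 - 8\right) 7 = -1 + 16 \cdot 7 = -1 + 112 = 111$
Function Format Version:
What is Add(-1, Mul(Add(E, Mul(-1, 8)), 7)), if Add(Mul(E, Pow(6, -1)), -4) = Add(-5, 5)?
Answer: 111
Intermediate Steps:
E = 24 (E = Add(24, Mul(6, Add(-5, 5))) = Add(24, Mul(6, 0)) = Add(24, 0) = 24)
Add(-1, Mul(Add(E, Mul(-1, 8)), 7)) = Add(-1, Mul(Add(24, Mul(-1, 8)), 7)) = Add(-1, Mul(Add(24, -8), 7)) = Add(-1, Mul(16, 7)) = Add(-1, 112) = 111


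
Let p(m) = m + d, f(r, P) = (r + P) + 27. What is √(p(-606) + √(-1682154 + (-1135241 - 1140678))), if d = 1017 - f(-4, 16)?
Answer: √(372 + 7*I*√80777) ≈ 34.612 + 28.74*I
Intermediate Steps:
f(r, P) = 27 + P + r (f(r, P) = (P + r) + 27 = 27 + P + r)
d = 978 (d = 1017 - (27 + 16 - 4) = 1017 - 1*39 = 1017 - 39 = 978)
p(m) = 978 + m (p(m) = m + 978 = 978 + m)
√(p(-606) + √(-1682154 + (-1135241 - 1140678))) = √((978 - 606) + √(-1682154 + (-1135241 - 1140678))) = √(372 + √(-1682154 - 2275919)) = √(372 + √(-3958073)) = √(372 + 7*I*√80777)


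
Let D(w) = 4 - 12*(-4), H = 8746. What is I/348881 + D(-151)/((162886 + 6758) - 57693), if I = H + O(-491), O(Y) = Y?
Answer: 72484409/3004428987 ≈ 0.024126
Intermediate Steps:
D(w) = 52 (D(w) = 4 + 48 = 52)
I = 8255 (I = 8746 - 491 = 8255)
I/348881 + D(-151)/((162886 + 6758) - 57693) = 8255/348881 + 52/((162886 + 6758) - 57693) = 8255*(1/348881) + 52/(169644 - 57693) = 635/26837 + 52/111951 = 72484409/3004428987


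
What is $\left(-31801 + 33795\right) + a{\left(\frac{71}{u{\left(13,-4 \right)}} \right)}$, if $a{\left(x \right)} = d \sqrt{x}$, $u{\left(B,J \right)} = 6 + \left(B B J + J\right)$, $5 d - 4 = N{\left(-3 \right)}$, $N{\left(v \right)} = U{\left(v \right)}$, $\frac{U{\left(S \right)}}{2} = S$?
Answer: $1994 - \frac{i \sqrt{47854}}{1685} \approx 1994.0 - 0.12983 i$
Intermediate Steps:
$U{\left(S \right)} = 2 S$
$N{\left(v \right)} = 2 v$
$d = - \frac{2}{5}$ ($d = \frac{4}{5} + \frac{2 \left(-3\right)}{5} = \frac{4}{5} + \frac{1}{5} \left(-6\right) = \frac{4}{5} - \frac{6}{5} = - \frac{2}{5} \approx -0.4$)
$u{\left(B,J \right)} = 6 + J + J B^{2}$ ($u{\left(B,J \right)} = 6 + \left(B^{2} J + J\right) = 6 + \left(J B^{2} + J\right) = 6 + \left(J + J B^{2}\right) = 6 + J + J B^{2}$)
$a{\left(x \right)} = - \frac{2 \sqrt{x}}{5}$
$\left(-31801 + 33795\right) + a{\left(\frac{71}{u{\left(13,-4 \right)}} \right)} = \left(-31801 + 33795\right) - \frac{2 \sqrt{\frac{71}{6 - 4 - 4 \cdot 13^{2}}}}{5} = 1994 - \frac{2 \sqrt{\frac{71}{6 - 4 - 676}}}{5} = 1994 - \frac{2 \sqrt{\frac{71}{-674}}}{5} = 1994 - \frac{2 \sqrt{71 \left(- \frac{1}{674}\right)}}{5} = 1994 - \frac{2 \sqrt{- \frac{71}{674}}}{5} = 1994 - \frac{2 \frac{i \sqrt{47854}}{674}}{5} = 1994 - \frac{i \sqrt{47854}}{1685}$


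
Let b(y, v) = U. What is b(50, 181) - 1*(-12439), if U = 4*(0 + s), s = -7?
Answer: 12411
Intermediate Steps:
U = -28 (U = 4*(0 - 7) = 4*(-7) = -28)
b(y, v) = -28
b(50, 181) - 1*(-12439) = -28 - 1*(-12439) = -28 + 12439 = 12411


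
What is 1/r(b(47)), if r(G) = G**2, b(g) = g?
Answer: 1/2209 ≈ 0.00045269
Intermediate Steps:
1/r(b(47)) = 1/(47**2) = 1/2209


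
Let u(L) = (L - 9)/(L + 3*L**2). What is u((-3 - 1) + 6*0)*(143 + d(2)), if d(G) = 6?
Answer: -1937/44 ≈ -44.023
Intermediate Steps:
u(L) = (-9 + L)/(L + 3*L**2)
u((-3 - 1) + 6*0)*(143 + d(2)) = ((-9 + ((-3 - 1) + 6*0))/(((-3 - 1) + 6*0)*(1 + 3*((-3 - 1) + 6*0))))*(143 + 6) = ((-9 + (-4 + 0))/((-4 + 0)*(1 + 3*(-4 + 0))))*149 = ((-9 - 4)/((-4)*(1 + 3*(-4))))*149 = -1/4*(-13)/(1 - 12)*149 = -1/4*(-13)/(-11)*149 = -1/4*(-1/11)*(-13)*149 = -13/44*149 = -1937/44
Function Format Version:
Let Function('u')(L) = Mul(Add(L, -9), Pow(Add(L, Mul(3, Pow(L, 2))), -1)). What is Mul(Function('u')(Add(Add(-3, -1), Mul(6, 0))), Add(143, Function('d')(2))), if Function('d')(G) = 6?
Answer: Rational(-1937, 44) ≈ -44.023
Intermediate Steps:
Function('u')(L) = Mul(Pow(Add(L, Mul(3, Pow(L, 2))), -1), Add(-9, L)) (Function('u')(L) = Mul(Add(-9, L), Pow(Add(L, Mul(3, Pow(L, 2))), -1)) = Mul(Pow(Add(L, Mul(3, Pow(L, 2))), -1), Add(-9, L)))
Mul(Function('u')(Add(Add(-3, -1), Mul(6, 0))), Add(143, Function('d')(2))) = Mul(Mul(Pow(Add(Add(-3, -1), Mul(6, 0)), -1), Pow(Add(1, Mul(3, Add(Add(-3, -1), Mul(6, 0)))), -1), Add(-9, Add(Add(-3, -1), Mul(6, 0)))), Add(143, 6)) = Mul(Mul(Pow(Add(-4, 0), -1), Pow(Add(1, Mul(3, Add(-4, 0))), -1), Add(-9, Add(-4, 0))), 149) = Mul(Mul(Pow(-4, -1), Pow(Add(1, Mul(3, -4)), -1), Add(-9, -4)), 149) = Mul(Mul(Rational(-1, 4), Pow(Add(1, -12), -1), -13), 149) = Mul(Mul(Rational(-1, 4), Pow(-11, -1), -13), 149) = Mul(Mul(Rational(-1, 4), Rational(-1, 11), -13), 149) = Mul(Rational(-13, 44), 149) = Rational(-1937, 44)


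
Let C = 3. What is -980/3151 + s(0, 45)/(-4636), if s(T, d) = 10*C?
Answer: -2318905/7304018 ≈ -0.31748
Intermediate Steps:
s(T, d) = 30 (s(T, d) = 10*3 = 30)
-980/3151 + s(0, 45)/(-4636) = -980/3151 + 30/(-4636) = -980*1/3151 + 30*(-1/4636) = -980/3151 - 15/2318 = -2318905/7304018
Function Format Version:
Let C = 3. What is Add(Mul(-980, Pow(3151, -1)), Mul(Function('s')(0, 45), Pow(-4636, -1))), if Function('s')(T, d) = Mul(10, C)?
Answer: Rational(-2318905, 7304018) ≈ -0.31748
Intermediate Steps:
Function('s')(T, d) = 30 (Function('s')(T, d) = Mul(10, 3) = 30)
Add(Mul(-980, Pow(3151, -1)), Mul(Function('s')(0, 45), Pow(-4636, -1))) = Add(Mul(-980, Pow(3151, -1)), Mul(30, Pow(-4636, -1))) = Add(Mul(-980, Rational(1, 3151)), Mul(30, Rational(-1, 4636))) = Add(Rational(-980, 3151), Rational(-15, 2318)) = Rational(-2318905, 7304018)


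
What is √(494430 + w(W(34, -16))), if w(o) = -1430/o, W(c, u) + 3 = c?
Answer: 10*√4751029/31 ≈ 703.12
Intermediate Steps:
W(c, u) = -3 + c
√(494430 + w(W(34, -16))) = √(494430 - 1430/(-3 + 34)) = √(494430 - 1430/31) = √(15325900/31) = 10*√4751029/31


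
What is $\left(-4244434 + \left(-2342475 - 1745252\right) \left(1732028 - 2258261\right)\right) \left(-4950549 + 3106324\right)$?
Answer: $-3967098746467248325$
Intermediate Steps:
$\left(-4244434 + \left(-2342475 - 1745252\right) \left(1732028 - 2258261\right)\right) \left(-4950549 + 3106324\right) = \left(-4244434 - -2151096842391\right) \left(-1844225\right) = \left(-4244434 + 2151096842391\right) \left(-1844225\right) = 2151092597957 \left(-1844225\right) = -3967098746467248325$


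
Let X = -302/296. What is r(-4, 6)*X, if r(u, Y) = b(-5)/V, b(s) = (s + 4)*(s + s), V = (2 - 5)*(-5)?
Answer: -151/222 ≈ -0.68018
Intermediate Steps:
V = 15 (V = -3*(-5) = 15)
b(s) = 2*s*(4 + s) (b(s) = (4 + s)*(2*s) = 2*s*(4 + s))
X = -151/148 (X = -302*1/296 = -151/148 ≈ -1.0203)
r(u, Y) = ⅔ (r(u, Y) = (2*(-5)*(4 - 5))/15 = (2*(-5)*(-1))*(1/15) = 10*(1/15) = ⅔)
r(-4, 6)*X = (⅔)*(-151/148) = -151/222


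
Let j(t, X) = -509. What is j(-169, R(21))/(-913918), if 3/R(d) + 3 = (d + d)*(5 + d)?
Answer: 509/913918 ≈ 0.00055694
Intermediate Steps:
R(d) = 3/(-3 + 2*d*(5 + d)) (R(d) = 3/(-3 + (d + d)*(5 + d)) = 3/(-3 + (2*d)*(5 + d)) = 3/(-3 + 2*d*(5 + d)))
j(-169, R(21))/(-913918) = -509/(-913918) = -509*(-1/913918) = 509/913918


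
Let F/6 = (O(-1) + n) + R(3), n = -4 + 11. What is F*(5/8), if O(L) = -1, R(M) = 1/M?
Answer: 95/4 ≈ 23.750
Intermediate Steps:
n = 7
F = 38 (F = 6*((-1 + 7) + 1/3) = 6*(6 + ⅓) = 6*(19/3) = 38)
F*(5/8) = 38*(5/8) = 95/4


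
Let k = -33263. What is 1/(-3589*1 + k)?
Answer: -1/36852 ≈ -2.7136e-5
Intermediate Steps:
1/(-3589*1 + k) = 1/(-3589*1 - 33263) = 1/(-3589 - 33263) = 1/(-36852) = -1/36852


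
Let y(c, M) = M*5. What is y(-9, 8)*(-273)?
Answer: -10920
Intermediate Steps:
y(c, M) = 5*M
y(-9, 8)*(-273) = (5*8)*(-273) = 40*(-273) = -10920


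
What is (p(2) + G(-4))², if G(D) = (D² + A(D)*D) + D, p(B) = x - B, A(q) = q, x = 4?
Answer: 900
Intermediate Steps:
p(B) = 4 - B
G(D) = D + 2*D² (G(D) = (D² + D*D) + D = (D² + D²) + D = 2*D² + D = D + 2*D²)
(p(2) + G(-4))² = ((4 - 1*2) - 4*(1 + 2*(-4)))² = ((4 - 2) - 4*(1 - 8))² = (2 - 4*(-7))² = (2 + 28)² = 30² = 900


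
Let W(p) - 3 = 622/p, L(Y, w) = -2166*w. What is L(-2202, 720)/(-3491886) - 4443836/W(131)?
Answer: -338795619785396/590710715 ≈ -5.7354e+5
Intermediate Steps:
W(p) = 3 + 622/p
L(-2202, 720)/(-3491886) - 4443836/W(131) = -2166*720/(-3491886) - 4443836/(3 + 622/131) = -1559520*(-1/3491886) - 4443836/(3 + 622*(1/131)) = 259920/581981 - 4443836/(3 + 622/131) = 259920/581981 - 4443836/1015/131 = 259920/581981 - 4443836*131/1015 = 259920/581981 - 582142516/1015 = -338795619785396/590710715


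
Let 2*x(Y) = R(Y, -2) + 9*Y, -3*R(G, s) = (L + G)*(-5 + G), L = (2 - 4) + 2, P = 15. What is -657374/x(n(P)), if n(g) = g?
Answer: -1314748/85 ≈ -15468.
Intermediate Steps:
L = 0 (L = -2 + 2 = 0)
R(G, s) = -G*(-5 + G)/3 (R(G, s) = -(0 + G)*(-5 + G)/3 = -G*(-5 + G)/3)
x(Y) = 9*Y/2 + Y*(5 - Y)/6 (x(Y) = (Y*(5 - Y)/3 + 9*Y)/2 = (9*Y + Y*(5 - Y)/3)/2 = 9*Y/2 + Y*(5 - Y)/6)
-657374/x(n(P)) = -657374*2/(5*(32 - 1*15)) = -657374*2/(5*(32 - 15)) = -657374/((1/6)*15*17) = -657374/85/2 = -657374*2/85 = -1314748/85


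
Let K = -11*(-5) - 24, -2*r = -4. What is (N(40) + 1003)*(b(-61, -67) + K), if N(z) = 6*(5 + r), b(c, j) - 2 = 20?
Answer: 55385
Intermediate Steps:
r = 2 (r = -½*(-4) = 2)
b(c, j) = 22 (b(c, j) = 2 + 20 = 22)
K = 31 (K = 55 - 24 = 31)
N(z) = 42 (N(z) = 6*(5 + 2) = 6*7 = 42)
(N(40) + 1003)*(b(-61, -67) + K) = (42 + 1003)*(22 + 31) = 1045*53 = 55385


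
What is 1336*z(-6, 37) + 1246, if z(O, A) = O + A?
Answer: 42662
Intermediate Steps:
z(O, A) = A + O
1336*z(-6, 37) + 1246 = 1336*(37 - 6) + 1246 = 1336*31 + 1246 = 41416 + 1246 = 42662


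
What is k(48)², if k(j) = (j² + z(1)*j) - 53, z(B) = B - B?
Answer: 5067001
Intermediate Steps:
z(B) = 0
k(j) = -53 + j² (k(j) = (j² + 0*j) - 53 = (j² + 0) - 53 = j² - 53 = -53 + j²)
k(48)² = (-53 + 48²)² = (-53 + 2304)² = 2251² = 5067001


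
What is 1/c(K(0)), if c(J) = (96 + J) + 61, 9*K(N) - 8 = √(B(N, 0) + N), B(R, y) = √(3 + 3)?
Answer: 25824073149/4077334216075 - 18173169*6^(¼)/4077334216075 - 9*6^(¾)/4077334216075 + 12789*√6/4077334216075 ≈ 0.0063266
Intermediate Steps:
B(R, y) = √6
K(N) = 8/9 + √(N + √6)/9 (K(N) = 8/9 + √(√6 + N)/9 = 8/9 + √(N + √6)/9)
c(J) = 157 + J
1/c(K(0)) = 1/(157 + (8/9 + √(0 + √6)/9)) = 1/(157 + (8/9 + √(√6)/9)) = 1/(157 + (8/9 + 6^(¼)/9)) = 1/(1421/9 + 6^(¼)/9)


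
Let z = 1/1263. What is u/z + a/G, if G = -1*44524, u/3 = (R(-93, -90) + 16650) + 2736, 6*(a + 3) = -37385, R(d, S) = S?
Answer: 19531577491739/267144 ≈ 7.3113e+7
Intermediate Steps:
z = 1/1263 ≈ 0.00079177
a = -37403/6 (a = -3 + (1/6)*(-37385) = -3 - 37385/6 = -37403/6 ≈ -6233.8)
u = 57888 (u = 3*((-90 + 16650) + 2736) = 3*(16560 + 2736) = 3*19296 = 57888)
G = -44524
u/z + a/G = 57888/(1/1263) - 37403/6/(-44524) = 57888*1263 - 37403/6*(-1/44524) = 73112544 + 37403/267144 = 19531577491739/267144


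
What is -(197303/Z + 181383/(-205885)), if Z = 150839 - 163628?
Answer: 42941435342/2633063265 ≈ 16.309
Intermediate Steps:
Z = -12789
-(197303/Z + 181383/(-205885)) = -(197303/(-12789) + 181383/(-205885)) = -(197303*(-1/12789) + 181383*(-1/205885)) = -(-197303/12789 - 181383/205885) = -1*(-42941435342/2633063265) = 42941435342/2633063265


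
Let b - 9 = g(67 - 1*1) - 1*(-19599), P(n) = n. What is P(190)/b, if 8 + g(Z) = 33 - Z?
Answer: 190/19567 ≈ 0.0097102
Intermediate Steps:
g(Z) = 25 - Z (g(Z) = -8 + (33 - Z) = 25 - Z)
b = 19567 (b = 9 + ((25 - (67 - 1*1)) - 1*(-19599)) = 9 + ((25 - (67 - 1)) + 19599) = 9 + ((25 - 1*66) + 19599) = 9 + ((25 - 66) + 19599) = 9 + (-41 + 19599) = 9 + 19558 = 19567)
P(190)/b = 190/19567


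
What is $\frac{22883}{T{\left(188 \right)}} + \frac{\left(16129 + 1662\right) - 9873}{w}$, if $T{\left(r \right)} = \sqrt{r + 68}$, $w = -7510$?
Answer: $\frac{85862321}{60080} \approx 1429.1$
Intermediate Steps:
$T{\left(r \right)} = \sqrt{68 + r}$
$\frac{22883}{T{\left(188 \right)}} + \frac{\left(16129 + 1662\right) - 9873}{w} = \frac{22883}{\sqrt{68 + 188}} + \frac{\left(16129 + 1662\right) - 9873}{-7510} = \frac{22883}{\sqrt{256}} + \left(17791 - 9873\right) \left(- \frac{1}{7510}\right) = \frac{22883}{16} + 7918 \left(- \frac{1}{7510}\right) = 22883 \cdot \frac{1}{16} - \frac{3959}{3755} = \frac{22883}{16} - \frac{3959}{3755} = \frac{85862321}{60080}$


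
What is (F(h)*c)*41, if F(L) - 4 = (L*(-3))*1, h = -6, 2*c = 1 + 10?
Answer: 4961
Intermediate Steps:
c = 11/2 (c = (1 + 10)/2 = (1/2)*11 = 11/2 ≈ 5.5000)
F(L) = 4 - 3*L (F(L) = 4 + (L*(-3))*1 = 4 - 3*L*1 = 4 - 3*L)
(F(h)*c)*41 = ((4 - 3*(-6))*(11/2))*41 = ((4 + 18)*(11/2))*41 = (22*(11/2))*41 = 121*41 = 4961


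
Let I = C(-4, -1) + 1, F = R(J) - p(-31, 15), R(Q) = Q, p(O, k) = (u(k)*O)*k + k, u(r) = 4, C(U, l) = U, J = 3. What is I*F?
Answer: -5544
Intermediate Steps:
p(O, k) = k + 4*O*k (p(O, k) = (4*O)*k + k = 4*O*k + k = k + 4*O*k)
F = 1848 (F = 3 - 15*(1 + 4*(-31)) = 3 - 15*(1 - 124) = 3 - 15*(-123) = 3 - 1*(-1845) = 3 + 1845 = 1848)
I = -3 (I = -4 + 1 = -3)
I*F = -3*1848 = -5544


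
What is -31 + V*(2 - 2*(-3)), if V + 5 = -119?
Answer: -1023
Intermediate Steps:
V = -124 (V = -5 - 119 = -124)
-31 + V*(2 - 2*(-3)) = -31 - 124*(2 - 2*(-3)) = -31 - 124*(2 + 6) = -31 - 124*8 = -31 - 992 = -1023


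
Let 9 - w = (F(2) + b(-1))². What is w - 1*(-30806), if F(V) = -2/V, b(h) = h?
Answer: 30811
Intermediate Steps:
w = 5 (w = 9 - (-2/2 - 1)² = 9 - (-2*½ - 1)² = 9 - (-1 - 1)² = 9 - 1*(-2)² = 9 - 1*4 = 9 - 4 = 5)
w - 1*(-30806) = 5 - 1*(-30806) = 5 + 30806 = 30811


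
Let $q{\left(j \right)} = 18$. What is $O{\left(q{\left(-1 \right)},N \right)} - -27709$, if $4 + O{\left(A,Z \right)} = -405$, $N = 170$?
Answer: $27300$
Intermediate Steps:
$O{\left(A,Z \right)} = -409$ ($O{\left(A,Z \right)} = -4 - 405 = -409$)
$O{\left(q{\left(-1 \right)},N \right)} - -27709 = -409 - -27709 = -409 + 27709 = 27300$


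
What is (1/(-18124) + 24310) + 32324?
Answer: 1026434615/18124 ≈ 56634.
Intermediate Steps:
(1/(-18124) + 24310) + 32324 = (-1/18124 + 24310) + 32324 = 440594439/18124 + 32324 = 1026434615/18124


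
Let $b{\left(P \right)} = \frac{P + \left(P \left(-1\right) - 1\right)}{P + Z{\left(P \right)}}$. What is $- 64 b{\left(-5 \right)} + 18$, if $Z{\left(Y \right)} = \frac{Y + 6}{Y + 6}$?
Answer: $2$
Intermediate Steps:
$Z{\left(Y \right)} = 1$ ($Z{\left(Y \right)} = \frac{6 + Y}{6 + Y} = 1$)
$b{\left(P \right)} = - \frac{1}{1 + P}$ ($b{\left(P \right)} = \frac{P + \left(P \left(-1\right) - 1\right)}{P + 1} = \frac{P - \left(1 + P\right)}{1 + P} = - \frac{1}{1 + P}$)
$- 64 b{\left(-5 \right)} + 18 = - 64 \left(- \frac{1}{1 - 5}\right) + 18 = - 64 \left(- \frac{1}{-4}\right) + 18 = - 64 \left(\left(-1\right) \left(- \frac{1}{4}\right)\right) + 18 = \left(-64\right) \frac{1}{4} + 18 = -16 + 18 = 2$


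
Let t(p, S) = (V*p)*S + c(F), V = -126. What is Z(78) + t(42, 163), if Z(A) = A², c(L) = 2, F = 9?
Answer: -856510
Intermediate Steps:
t(p, S) = 2 - 126*S*p (t(p, S) = (-126*p)*S + 2 = -126*S*p + 2 = 2 - 126*S*p)
Z(78) + t(42, 163) = 78² + (2 - 126*163*42) = 6084 + (2 - 862596) = 6084 - 862594 = -856510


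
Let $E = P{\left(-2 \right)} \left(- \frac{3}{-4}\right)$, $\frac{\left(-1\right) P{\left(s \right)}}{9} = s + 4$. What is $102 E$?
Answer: $-1377$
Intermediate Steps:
$P{\left(s \right)} = -36 - 9 s$ ($P{\left(s \right)} = - 9 \left(s + 4\right) = - 9 \left(4 + s\right) = -36 - 9 s$)
$E = - \frac{27}{2}$ ($E = \left(-36 - -18\right) \left(- \frac{3}{-4}\right) = \left(-36 + 18\right) \left(\left(-3\right) \left(- \frac{1}{4}\right)\right) = \left(-18\right) \frac{3}{4} = - \frac{27}{2} \approx -13.5$)
$102 E = 102 \left(- \frac{27}{2}\right) = -1377$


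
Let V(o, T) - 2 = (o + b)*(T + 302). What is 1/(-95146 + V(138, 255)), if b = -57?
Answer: -1/50027 ≈ -1.9989e-5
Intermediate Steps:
V(o, T) = 2 + (-57 + o)*(302 + T) (V(o, T) = 2 + (o - 57)*(T + 302) = 2 + (-57 + o)*(302 + T))
1/(-95146 + V(138, 255)) = 1/(-95146 + (-17212 - 57*255 + 302*138 + 255*138)) = 1/(-95146 + (-17212 - 14535 + 41676 + 35190)) = 1/(-95146 + 45119) = 1/(-50027) = -1/50027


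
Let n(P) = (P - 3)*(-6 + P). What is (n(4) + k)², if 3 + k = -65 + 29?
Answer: 1681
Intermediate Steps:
n(P) = (-6 + P)*(-3 + P) (n(P) = (-3 + P)*(-6 + P) = (-6 + P)*(-3 + P))
k = -39 (k = -3 + (-65 + 29) = -3 - 36 = -39)
(n(4) + k)² = ((18 + 4² - 9*4) - 39)² = ((18 + 16 - 36) - 39)² = (-2 - 39)² = (-41)² = 1681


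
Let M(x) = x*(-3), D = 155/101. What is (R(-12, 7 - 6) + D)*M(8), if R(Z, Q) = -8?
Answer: 15672/101 ≈ 155.17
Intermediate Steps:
D = 155/101 (D = 155*(1/101) = 155/101 ≈ 1.5347)
M(x) = -3*x
(R(-12, 7 - 6) + D)*M(8) = (-8 + 155/101)*(-3*8) = -653/101*(-24) = 15672/101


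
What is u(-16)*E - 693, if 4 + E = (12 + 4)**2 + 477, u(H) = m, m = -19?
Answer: -14544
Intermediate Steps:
u(H) = -19
E = 729 (E = -4 + ((12 + 4)**2 + 477) = -4 + (16**2 + 477) = -4 + (256 + 477) = -4 + 733 = 729)
u(-16)*E - 693 = -19*729 - 693 = -13851 - 693 = -14544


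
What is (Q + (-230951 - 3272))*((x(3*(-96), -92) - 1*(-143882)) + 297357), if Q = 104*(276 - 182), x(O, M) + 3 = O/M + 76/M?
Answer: -2277796115007/23 ≈ -9.9035e+10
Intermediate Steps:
x(O, M) = -3 + 76/M + O/M (x(O, M) = -3 + (O/M + 76/M) = -3 + (76/M + O/M) = -3 + 76/M + O/M)
Q = 9776 (Q = 104*94 = 9776)
(Q + (-230951 - 3272))*((x(3*(-96), -92) - 1*(-143882)) + 297357) = (9776 + (-230951 - 3272))*(((76 + 3*(-96) - 3*(-92))/(-92) - 1*(-143882)) + 297357) = (9776 - 234223)*((-(76 - 288 + 276)/92 + 143882) + 297357) = -224447*((-1/92*64 + 143882) + 297357) = -224447*((-16/23 + 143882) + 297357) = -224447*(3309270/23 + 297357) = -224447*10148481/23 = -2277796115007/23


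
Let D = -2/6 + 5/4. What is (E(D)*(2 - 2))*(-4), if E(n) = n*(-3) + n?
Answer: 0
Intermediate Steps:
D = 11/12 (D = -2*1/6 + 5*(1/4) = -1/3 + 5/4 = 11/12 ≈ 0.91667)
E(n) = -2*n (E(n) = -3*n + n = -2*n)
(E(D)*(2 - 2))*(-4) = ((-2*11/12)*(2 - 2))*(-4) = -11/6*0*(-4) = 0*(-4) = 0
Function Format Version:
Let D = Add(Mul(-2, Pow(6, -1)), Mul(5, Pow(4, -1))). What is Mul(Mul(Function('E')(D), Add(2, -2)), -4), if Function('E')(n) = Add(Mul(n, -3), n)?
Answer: 0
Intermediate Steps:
D = Rational(11, 12) (D = Add(Mul(-2, Rational(1, 6)), Mul(5, Rational(1, 4))) = Add(Rational(-1, 3), Rational(5, 4)) = Rational(11, 12) ≈ 0.91667)
Function('E')(n) = Mul(-2, n) (Function('E')(n) = Add(Mul(-3, n), n) = Mul(-2, n))
Mul(Mul(Function('E')(D), Add(2, -2)), -4) = Mul(Mul(Mul(-2, Rational(11, 12)), Add(2, -2)), -4) = Mul(Mul(Rational(-11, 6), 0), -4) = Mul(0, -4) = 0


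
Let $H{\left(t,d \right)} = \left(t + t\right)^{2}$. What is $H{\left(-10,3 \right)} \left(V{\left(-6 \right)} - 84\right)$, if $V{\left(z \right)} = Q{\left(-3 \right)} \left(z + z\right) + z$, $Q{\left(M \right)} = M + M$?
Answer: $-7200$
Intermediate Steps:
$Q{\left(M \right)} = 2 M$
$H{\left(t,d \right)} = 4 t^{2}$ ($H{\left(t,d \right)} = \left(2 t\right)^{2} = 4 t^{2}$)
$V{\left(z \right)} = - 11 z$ ($V{\left(z \right)} = 2 \left(-3\right) \left(z + z\right) + z = - 6 \cdot 2 z + z = - 12 z + z = - 11 z$)
$H{\left(-10,3 \right)} \left(V{\left(-6 \right)} - 84\right) = 4 \left(-10\right)^{2} \left(\left(-11\right) \left(-6\right) - 84\right) = 4 \cdot 100 \left(66 - 84\right) = 400 \left(-18\right) = -7200$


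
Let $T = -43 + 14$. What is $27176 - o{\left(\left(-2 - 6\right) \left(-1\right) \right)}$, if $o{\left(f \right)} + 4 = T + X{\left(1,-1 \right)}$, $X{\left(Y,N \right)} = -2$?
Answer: $27211$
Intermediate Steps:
$T = -29$
$o{\left(f \right)} = -35$ ($o{\left(f \right)} = -4 - 31 = -35$)
$27176 - o{\left(\left(-2 - 6\right) \left(-1\right) \right)} = 27176 - -35 = 27176 + 35 = 27211$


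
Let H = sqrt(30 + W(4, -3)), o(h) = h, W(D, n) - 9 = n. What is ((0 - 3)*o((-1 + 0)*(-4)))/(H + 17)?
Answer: -12/23 ≈ -0.52174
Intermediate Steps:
W(D, n) = 9 + n
H = 6 (H = sqrt(30 + (9 - 3)) = sqrt(30 + 6) = sqrt(36) = 6)
((0 - 3)*o((-1 + 0)*(-4)))/(H + 17) = ((0 - 3)*((-1 + 0)*(-4)))/(6 + 17) = (-(-3)*(-4))/23 = (-3*4)/23 = (1/23)*(-12) = -12/23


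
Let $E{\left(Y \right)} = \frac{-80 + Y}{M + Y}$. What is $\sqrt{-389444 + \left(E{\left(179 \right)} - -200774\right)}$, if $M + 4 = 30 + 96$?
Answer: $\frac{i \sqrt{17093660871}}{301} \approx 434.36 i$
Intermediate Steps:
$M = 122$ ($M = -4 + \left(30 + 96\right) = -4 + 126 = 122$)
$E{\left(Y \right)} = \frac{-80 + Y}{122 + Y}$
$\sqrt{-389444 + \left(E{\left(179 \right)} - -200774\right)} = \sqrt{-389444 + \left(\frac{-80 + 179}{122 + 179} - -200774\right)} = \sqrt{-389444 + \left(\frac{1}{301} \cdot 99 + 200774\right)} = \sqrt{-389444 + \left(\frac{99}{301} + 200774\right)} = \sqrt{-389444 + \frac{60433073}{301}} = \sqrt{- \frac{56789571}{301}} = \frac{i \sqrt{17093660871}}{301}$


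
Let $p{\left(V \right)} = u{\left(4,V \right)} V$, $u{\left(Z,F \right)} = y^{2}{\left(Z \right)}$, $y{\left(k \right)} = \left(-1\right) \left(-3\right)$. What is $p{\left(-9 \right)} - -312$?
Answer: $231$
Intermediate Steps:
$y{\left(k \right)} = 3$
$u{\left(Z,F \right)} = 9$ ($u{\left(Z,F \right)} = 3^{2} = 9$)
$p{\left(V \right)} = 9 V$
$p{\left(-9 \right)} - -312 = 9 \left(-9\right) - -312 = -81 + 312 = 231$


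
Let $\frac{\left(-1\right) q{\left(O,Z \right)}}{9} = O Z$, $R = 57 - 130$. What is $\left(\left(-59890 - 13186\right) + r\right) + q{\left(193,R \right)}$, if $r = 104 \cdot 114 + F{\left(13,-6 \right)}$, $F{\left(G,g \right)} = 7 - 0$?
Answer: $65588$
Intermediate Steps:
$R = -73$
$F{\left(G,g \right)} = 7$ ($F{\left(G,g \right)} = 7 + 0 = 7$)
$r = 11863$ ($r = 104 \cdot 114 + 7 = 11856 + 7 = 11863$)
$q{\left(O,Z \right)} = - 9 O Z$
$\left(\left(-59890 - 13186\right) + r\right) + q{\left(193,R \right)} = \left(\left(-59890 - 13186\right) + 11863\right) - 1737 \left(-73\right) = \left(-73076 + 11863\right) + 126801 = -61213 + 126801 = 65588$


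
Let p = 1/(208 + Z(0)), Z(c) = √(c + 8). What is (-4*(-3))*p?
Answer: 312/5407 - 3*√2/5407 ≈ 0.056918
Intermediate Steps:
Z(c) = √(8 + c)
p = 1/(208 + 2*√2) (p = 1/(208 + √(8 + 0)) = 1/(208 + √8) = 1/(208 + 2*√2) ≈ 0.0047432)
(-4*(-3))*p = (-4*(-3))*(26/5407 - √2/21628) = 12*(26/5407 - √2/21628) = 312/5407 - 3*√2/5407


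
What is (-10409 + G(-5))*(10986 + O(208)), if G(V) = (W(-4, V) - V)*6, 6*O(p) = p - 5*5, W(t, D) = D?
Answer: -229341497/2 ≈ -1.1467e+8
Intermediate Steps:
O(p) = -25/6 + p/6 (O(p) = (p - 5*5)/6 = (p - 25)/6 = (-25 + p)/6 = -25/6 + p/6)
G(V) = 0 (G(V) = (V - V)*6 = 0*6 = 0)
(-10409 + G(-5))*(10986 + O(208)) = (-10409 + 0)*(10986 + (-25/6 + (⅙)*208)) = -10409*(10986 + (-25/6 + 104/3)) = -10409*(10986 + 61/2) = -10409*22033/2 = -229341497/2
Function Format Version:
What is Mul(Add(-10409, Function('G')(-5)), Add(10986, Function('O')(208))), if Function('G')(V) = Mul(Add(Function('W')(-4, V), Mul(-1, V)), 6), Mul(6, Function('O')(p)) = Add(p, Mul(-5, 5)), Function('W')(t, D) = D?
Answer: Rational(-229341497, 2) ≈ -1.1467e+8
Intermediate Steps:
Function('O')(p) = Add(Rational(-25, 6), Mul(Rational(1, 6), p)) (Function('O')(p) = Mul(Rational(1, 6), Add(p, Mul(-5, 5))) = Mul(Rational(1, 6), Add(p, -25)) = Mul(Rational(1, 6), Add(-25, p)) = Add(Rational(-25, 6), Mul(Rational(1, 6), p)))
Function('G')(V) = 0 (Function('G')(V) = Mul(Add(V, Mul(-1, V)), 6) = Mul(0, 6) = 0)
Mul(Add(-10409, Function('G')(-5)), Add(10986, Function('O')(208))) = Mul(Add(-10409, 0), Add(10986, Add(Rational(-25, 6), Mul(Rational(1, 6), 208)))) = Mul(-10409, Add(10986, Add(Rational(-25, 6), Rational(104, 3)))) = Mul(-10409, Add(10986, Rational(61, 2))) = Mul(-10409, Rational(22033, 2)) = Rational(-229341497, 2)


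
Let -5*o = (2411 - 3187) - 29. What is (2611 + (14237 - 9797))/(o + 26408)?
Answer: 7051/26569 ≈ 0.26538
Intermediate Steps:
o = 161 (o = -((2411 - 3187) - 29)/5 = -(-776 - 29)/5 = -1/5*(-805) = 161)
(2611 + (14237 - 9797))/(o + 26408) = (2611 + (14237 - 9797))/(161 + 26408) = (2611 + 4440)/26569 = 7051*(1/26569) = 7051/26569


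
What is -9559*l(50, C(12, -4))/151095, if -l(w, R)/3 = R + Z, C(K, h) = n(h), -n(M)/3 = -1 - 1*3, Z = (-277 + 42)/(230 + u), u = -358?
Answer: 2418427/920960 ≈ 2.6260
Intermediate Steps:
Z = 235/128 (Z = (-277 + 42)/(230 - 358) = -235/(-128) = -235*(-1/128) = 235/128 ≈ 1.8359)
n(M) = 12 (n(M) = -3*(-1 - 1*3) = -3*(-1 - 3) = -3*(-4) = 12)
C(K, h) = 12
l(w, R) = -705/128 - 3*R (l(w, R) = -3*(R + 235/128) = -3*(235/128 + R) = -705/128 - 3*R)
-9559*l(50, C(12, -4))/151095 = -9559/(151095/(-705/128 - 3*12)) = -9559/(151095/(-705/128 - 36)) = -9559/(151095/(-5313/128)) = -9559/(151095*(-128/5313)) = -9559/(-920960/253) = -9559*(-253/920960) = 2418427/920960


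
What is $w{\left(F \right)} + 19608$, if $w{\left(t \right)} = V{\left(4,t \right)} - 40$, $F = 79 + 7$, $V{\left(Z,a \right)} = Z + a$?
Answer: $19658$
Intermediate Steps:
$F = 86$
$w{\left(t \right)} = -36 + t$ ($w{\left(t \right)} = \left(4 + t\right) - 40 = -36 + t$)
$w{\left(F \right)} + 19608 = \left(-36 + 86\right) + 19608 = 50 + 19608 = 19658$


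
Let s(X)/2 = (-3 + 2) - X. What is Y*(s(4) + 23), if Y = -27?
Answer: -351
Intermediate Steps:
s(X) = -2 - 2*X (s(X) = 2*((-3 + 2) - X) = 2*(-1 - X) = -2 - 2*X)
Y*(s(4) + 23) = -27*((-2 - 2*4) + 23) = -27*((-2 - 8) + 23) = -27*(-10 + 23) = -27*13 = -351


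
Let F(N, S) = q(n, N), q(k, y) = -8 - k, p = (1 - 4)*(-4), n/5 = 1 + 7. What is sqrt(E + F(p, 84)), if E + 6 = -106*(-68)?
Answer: 7*sqrt(146) ≈ 84.581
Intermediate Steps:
n = 40 (n = 5*(1 + 7) = 5*8 = 40)
p = 12 (p = -3*(-4) = 12)
F(N, S) = -48 (F(N, S) = -8 - 1*40 = -8 - 40 = -48)
E = 7202 (E = -6 - 106*(-68) = -6 + 7208 = 7202)
sqrt(E + F(p, 84)) = sqrt(7202 - 48) = sqrt(7154) = 7*sqrt(146)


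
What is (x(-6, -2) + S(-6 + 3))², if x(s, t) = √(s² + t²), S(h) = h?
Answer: 49 - 12*√10 ≈ 11.053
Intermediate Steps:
(x(-6, -2) + S(-6 + 3))² = (√((-6)² + (-2)²) + (-6 + 3))² = (√(36 + 4) - 3)² = (√40 - 3)² = (2*√10 - 3)² = (-3 + 2*√10)²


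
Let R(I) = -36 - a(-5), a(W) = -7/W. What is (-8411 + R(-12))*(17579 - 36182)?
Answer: 785827926/5 ≈ 1.5717e+8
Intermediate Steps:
R(I) = -187/5 (R(I) = -36 - (-7)/(-5) = -36 - (-7)*(-1)/5 = -36 - 1*7/5 = -36 - 7/5 = -187/5)
(-8411 + R(-12))*(17579 - 36182) = (-8411 - 187/5)*(17579 - 36182) = -42242/5*(-18603) = 785827926/5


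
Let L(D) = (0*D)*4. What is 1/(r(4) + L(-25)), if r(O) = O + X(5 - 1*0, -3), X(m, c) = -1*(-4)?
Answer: ⅛ ≈ 0.12500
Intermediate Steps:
L(D) = 0 (L(D) = 0*4 = 0)
X(m, c) = 4
r(O) = 4 + O (r(O) = O + 4 = 4 + O)
1/(r(4) + L(-25)) = 1/((4 + 4) + 0) = 1/(8 + 0) = 1/8 = ⅛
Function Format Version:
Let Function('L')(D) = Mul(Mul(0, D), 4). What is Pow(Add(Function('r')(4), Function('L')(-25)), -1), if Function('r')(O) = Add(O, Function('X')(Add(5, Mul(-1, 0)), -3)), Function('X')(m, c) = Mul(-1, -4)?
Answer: Rational(1, 8) ≈ 0.12500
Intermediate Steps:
Function('L')(D) = 0 (Function('L')(D) = Mul(0, 4) = 0)
Function('X')(m, c) = 4
Function('r')(O) = Add(4, O) (Function('r')(O) = Add(O, 4) = Add(4, O))
Pow(Add(Function('r')(4), Function('L')(-25)), -1) = Pow(Add(Add(4, 4), 0), -1) = Pow(Add(8, 0), -1) = Pow(8, -1) = Rational(1, 8)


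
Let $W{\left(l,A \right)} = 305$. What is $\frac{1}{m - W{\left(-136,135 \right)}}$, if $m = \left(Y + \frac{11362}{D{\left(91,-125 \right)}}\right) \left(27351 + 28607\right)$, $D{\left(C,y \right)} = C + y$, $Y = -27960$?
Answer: $- \frac{17}{26915859143} \approx -6.316 \cdot 10^{-10}$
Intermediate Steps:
$m = - \frac{26915853958}{17}$ ($m = \left(-27960 + \frac{11362}{91 - 125}\right) \left(27351 + 28607\right) = \left(-27960 + \frac{11362}{-34}\right) 55958 = \left(-27960 + 11362 \left(- \frac{1}{34}\right)\right) 55958 = \left(-27960 - \frac{5681}{17}\right) 55958 = \left(- \frac{481001}{17}\right) 55958 = - \frac{26915853958}{17} \approx -1.5833 \cdot 10^{9}$)
$\frac{1}{m - W{\left(-136,135 \right)}} = \frac{1}{- \frac{26915853958}{17} - 305} = \frac{1}{- \frac{26915859143}{17}} = - \frac{17}{26915859143}$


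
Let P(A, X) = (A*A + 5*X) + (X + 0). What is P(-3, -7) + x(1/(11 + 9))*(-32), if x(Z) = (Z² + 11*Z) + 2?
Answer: -2867/25 ≈ -114.68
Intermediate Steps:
x(Z) = 2 + Z² + 11*Z
P(A, X) = A² + 6*X (P(A, X) = (A² + 5*X) + X = A² + 6*X)
P(-3, -7) + x(1/(11 + 9))*(-32) = ((-3)² + 6*(-7)) + (2 + (1/(11 + 9))² + 11/(11 + 9))*(-32) = (9 - 42) + (2 + (1/20)² + 11/20)*(-32) = -33 + (2 + (1/20)² + 11*(1/20))*(-32) = -33 + (2 + 1/400 + 11/20)*(-32) = -33 + (1021/400)*(-32) = -33 - 2042/25 = -2867/25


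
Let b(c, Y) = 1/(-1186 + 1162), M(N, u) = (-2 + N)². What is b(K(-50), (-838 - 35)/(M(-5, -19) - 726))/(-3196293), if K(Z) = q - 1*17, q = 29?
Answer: 1/76711032 ≈ 1.3036e-8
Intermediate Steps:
K(Z) = 12 (K(Z) = 29 - 1*17 = 29 - 17 = 12)
b(c, Y) = -1/24 (b(c, Y) = 1/(-24) = -1/24)
b(K(-50), (-838 - 35)/(M(-5, -19) - 726))/(-3196293) = -1/24/(-3196293) = -1/24*(-1/3196293) = 1/76711032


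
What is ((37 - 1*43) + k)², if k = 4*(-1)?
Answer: 100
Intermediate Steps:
k = -4
((37 - 1*43) + k)² = ((37 - 1*43) - 4)² = ((37 - 43) - 4)² = (-6 - 4)² = (-10)² = 100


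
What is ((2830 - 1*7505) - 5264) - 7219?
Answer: -17158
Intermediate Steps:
((2830 - 1*7505) - 5264) - 7219 = ((2830 - 7505) - 5264) - 7219 = (-4675 - 5264) - 7219 = -9939 - 7219 = -17158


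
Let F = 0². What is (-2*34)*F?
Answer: 0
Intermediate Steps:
F = 0
(-2*34)*F = -2*34*0 = -68*0 = 0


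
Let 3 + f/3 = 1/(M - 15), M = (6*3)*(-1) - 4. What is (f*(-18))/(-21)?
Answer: -288/37 ≈ -7.7838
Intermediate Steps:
M = -22 (M = 18*(-1) - 4 = -18 - 4 = -22)
f = -336/37 (f = -9 + 3/(-22 - 15) = -9 + 3/(-37) = -9 + 3*(-1/37) = -9 - 3/37 = -336/37 ≈ -9.0811)
(f*(-18))/(-21) = -336/37*(-18)/(-21) = (6048/37)*(-1/21) = -288/37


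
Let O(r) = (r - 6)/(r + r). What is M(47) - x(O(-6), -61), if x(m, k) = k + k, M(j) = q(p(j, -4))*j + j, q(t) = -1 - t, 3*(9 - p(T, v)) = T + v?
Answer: 1118/3 ≈ 372.67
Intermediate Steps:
p(T, v) = 9 - T/3 - v/3 (p(T, v) = 9 - (T + v)/3 = 9 + (-T/3 - v/3) = 9 - T/3 - v/3)
O(r) = (-6 + r)/(2*r) (O(r) = (-6 + r)/((2*r)) = (-6 + r)*(1/(2*r)) = (-6 + r)/(2*r))
M(j) = j + j*(-34/3 + j/3) (M(j) = (-1 - (9 - j/3 - ⅓*(-4)))*j + j = (-1 - (9 - j/3 + 4/3))*j + j = (-1 - (31/3 - j/3))*j + j = (-1 + (-31/3 + j/3))*j + j = (-34/3 + j/3)*j + j = j*(-34/3 + j/3) + j = j + j*(-34/3 + j/3))
x(m, k) = 2*k
M(47) - x(O(-6), -61) = (⅓)*47*(-31 + 47) - 2*(-61) = (⅓)*47*16 - 1*(-122) = 752/3 + 122 = 1118/3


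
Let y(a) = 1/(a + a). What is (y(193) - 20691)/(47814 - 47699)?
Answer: -1597345/8878 ≈ -179.92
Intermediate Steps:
y(a) = 1/(2*a)
(y(193) - 20691)/(47814 - 47699) = ((1/2)/193 - 20691)/(47814 - 47699) = ((1/2)*(1/193) - 20691)/115 = (1/386 - 20691)*(1/115) = -7986725/386*1/115 = -1597345/8878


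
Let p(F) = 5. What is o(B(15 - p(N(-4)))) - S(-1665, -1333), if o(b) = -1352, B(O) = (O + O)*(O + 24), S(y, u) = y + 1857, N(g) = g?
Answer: -1544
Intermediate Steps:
S(y, u) = 1857 + y
B(O) = 2*O*(24 + O) (B(O) = (2*O)*(24 + O) = 2*O*(24 + O))
o(B(15 - p(N(-4)))) - S(-1665, -1333) = -1352 - (1857 - 1665) = -1352 - 1*192 = -1352 - 192 = -1544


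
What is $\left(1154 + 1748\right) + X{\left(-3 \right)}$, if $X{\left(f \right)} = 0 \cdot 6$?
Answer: $2902$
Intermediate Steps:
$X{\left(f \right)} = 0$
$\left(1154 + 1748\right) + X{\left(-3 \right)} = \left(1154 + 1748\right) + 0 = 2902 + 0 = 2902$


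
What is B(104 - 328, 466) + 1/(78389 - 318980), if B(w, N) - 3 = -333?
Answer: -79395031/240591 ≈ -330.00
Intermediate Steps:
B(w, N) = -330 (B(w, N) = 3 - 333 = -330)
B(104 - 328, 466) + 1/(78389 - 318980) = -330 + 1/(78389 - 318980) = -330 + 1/(-240591) = -330 - 1/240591 = -79395031/240591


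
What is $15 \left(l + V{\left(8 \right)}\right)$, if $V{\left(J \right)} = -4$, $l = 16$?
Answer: $180$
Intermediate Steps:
$15 \left(l + V{\left(8 \right)}\right) = 15 \left(16 - 4\right) = 15 \cdot 12 = 180$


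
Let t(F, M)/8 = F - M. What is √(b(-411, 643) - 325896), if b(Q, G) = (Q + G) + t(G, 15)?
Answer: 8*I*√5010 ≈ 566.25*I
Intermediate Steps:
t(F, M) = -8*M + 8*F (t(F, M) = 8*(F - M) = -8*M + 8*F)
b(Q, G) = -120 + Q + 9*G (b(Q, G) = (Q + G) + (-8*15 + 8*G) = (G + Q) + (-120 + 8*G) = -120 + Q + 9*G)
√(b(-411, 643) - 325896) = √((-120 - 411 + 9*643) - 325896) = √((-120 - 411 + 5787) - 325896) = √(5256 - 325896) = √(-320640) = 8*I*√5010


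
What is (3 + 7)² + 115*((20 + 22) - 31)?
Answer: 1365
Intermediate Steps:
(3 + 7)² + 115*((20 + 22) - 31) = 10² + 115*(42 - 31) = 100 + 115*11 = 100 + 1265 = 1365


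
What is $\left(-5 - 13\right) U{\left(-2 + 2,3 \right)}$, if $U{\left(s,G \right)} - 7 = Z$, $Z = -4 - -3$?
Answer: $-108$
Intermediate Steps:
$Z = -1$ ($Z = -4 + 3 = -1$)
$U{\left(s,G \right)} = 6$ ($U{\left(s,G \right)} = 7 - 1 = 6$)
$\left(-5 - 13\right) U{\left(-2 + 2,3 \right)} = \left(-5 - 13\right) 6 = \left(-18\right) 6 = -108$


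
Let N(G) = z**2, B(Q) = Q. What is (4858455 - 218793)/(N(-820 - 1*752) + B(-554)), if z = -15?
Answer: -4639662/329 ≈ -14102.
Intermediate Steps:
N(G) = 225 (N(G) = (-15)**2 = 225)
(4858455 - 218793)/(N(-820 - 1*752) + B(-554)) = (4858455 - 218793)/(225 - 554) = 4639662/(-329) = 4639662*(-1/329) = -4639662/329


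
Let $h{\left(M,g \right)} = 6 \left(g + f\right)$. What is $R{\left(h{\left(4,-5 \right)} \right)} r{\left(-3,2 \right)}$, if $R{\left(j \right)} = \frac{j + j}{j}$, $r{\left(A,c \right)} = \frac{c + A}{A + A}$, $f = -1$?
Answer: $\frac{1}{3} \approx 0.33333$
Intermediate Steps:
$h{\left(M,g \right)} = -6 + 6 g$ ($h{\left(M,g \right)} = 6 \left(g - 1\right) = 6 \left(-1 + g\right) = -6 + 6 g$)
$r{\left(A,c \right)} = \frac{A + c}{2 A}$
$R{\left(j \right)} = 2$ ($R{\left(j \right)} = \frac{2 j}{j} = 2$)
$R{\left(h{\left(4,-5 \right)} \right)} r{\left(-3,2 \right)} = 2 \frac{-3 + 2}{2 \left(-3\right)} = 2 \cdot \frac{1}{2} \left(- \frac{1}{3}\right) \left(-1\right) = 2 \cdot \frac{1}{6} = \frac{1}{3}$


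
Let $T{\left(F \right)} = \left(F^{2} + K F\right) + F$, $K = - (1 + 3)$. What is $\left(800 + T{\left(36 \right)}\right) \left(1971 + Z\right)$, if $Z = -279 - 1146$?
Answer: $1085448$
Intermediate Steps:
$K = -4$ ($K = \left(-1\right) 4 = -4$)
$T{\left(F \right)} = F^{2} - 3 F$ ($T{\left(F \right)} = \left(F^{2} - 4 F\right) + F = F^{2} - 3 F$)
$Z = -1425$ ($Z = -279 - 1146 = -1425$)
$\left(800 + T{\left(36 \right)}\right) \left(1971 + Z\right) = \left(800 + 36 \left(-3 + 36\right)\right) \left(1971 - 1425\right) = \left(800 + 36 \cdot 33\right) 546 = \left(800 + 1188\right) 546 = 1988 \cdot 546 = 1085448$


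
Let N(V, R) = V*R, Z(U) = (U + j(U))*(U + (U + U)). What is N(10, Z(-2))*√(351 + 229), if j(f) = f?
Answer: 480*√145 ≈ 5780.0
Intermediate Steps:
Z(U) = 6*U² (Z(U) = (U + U)*(U + (U + U)) = (2*U)*(U + 2*U) = (2*U)*(3*U) = 6*U²)
N(V, R) = R*V
N(10, Z(-2))*√(351 + 229) = ((6*(-2)²)*10)*√(351 + 229) = ((6*4)*10)*√580 = (24*10)*(2*√145) = 240*(2*√145) = 480*√145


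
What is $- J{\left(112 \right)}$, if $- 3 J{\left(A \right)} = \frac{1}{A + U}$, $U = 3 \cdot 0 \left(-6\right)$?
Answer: $\frac{1}{336} \approx 0.0029762$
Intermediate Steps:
$U = 0$ ($U = 0 \left(-6\right) = 0$)
$J{\left(A \right)} = - \frac{1}{3 A}$ ($J{\left(A \right)} = - \frac{1}{3 \left(A + 0\right)} = - \frac{1}{3 A}$)
$- J{\left(112 \right)} = - \frac{-1}{3 \cdot 112} = \left(-1\right) \left(- \frac{1}{336}\right) = \frac{1}{336}$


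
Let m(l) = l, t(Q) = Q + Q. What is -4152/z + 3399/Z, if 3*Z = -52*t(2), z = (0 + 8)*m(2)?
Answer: -64173/208 ≈ -308.52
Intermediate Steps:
t(Q) = 2*Q
z = 16 (z = (0 + 8)*2 = 8*2 = 16)
Z = -208/3 (Z = (-104*2)/3 = (-52*4)/3 = (1/3)*(-208) = -208/3 ≈ -69.333)
-4152/z + 3399/Z = -4152/16 + 3399/(-208/3) = -4152*1/16 + 3399*(-3/208) = -519/2 - 10197/208 = -64173/208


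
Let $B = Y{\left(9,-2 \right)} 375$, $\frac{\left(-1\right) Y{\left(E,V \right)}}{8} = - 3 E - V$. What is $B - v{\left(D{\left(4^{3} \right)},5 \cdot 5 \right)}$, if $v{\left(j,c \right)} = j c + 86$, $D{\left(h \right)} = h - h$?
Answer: $74914$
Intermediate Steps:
$Y{\left(E,V \right)} = 8 V + 24 E$ ($Y{\left(E,V \right)} = - 8 \left(- 3 E - V\right) = - 8 \left(- V - 3 E\right) = 8 V + 24 E$)
$D{\left(h \right)} = 0$
$v{\left(j,c \right)} = 86 + c j$ ($v{\left(j,c \right)} = c j + 86 = 86 + c j$)
$B = 75000$ ($B = \left(8 \left(-2\right) + 24 \cdot 9\right) 375 = \left(-16 + 216\right) 375 = 200 \cdot 375 = 75000$)
$B - v{\left(D{\left(4^{3} \right)},5 \cdot 5 \right)} = 75000 - \left(86 + 5 \cdot 5 \cdot 0\right) = 75000 - \left(86 + 25 \cdot 0\right) = 75000 - \left(86 + 0\right) = 75000 - 86 = 74914$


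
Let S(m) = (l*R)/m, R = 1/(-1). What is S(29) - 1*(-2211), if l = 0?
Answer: 2211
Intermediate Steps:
R = -1
S(m) = 0 (S(m) = (0*(-1))/m = 0/m = 0)
S(29) - 1*(-2211) = 0 - 1*(-2211) = 0 + 2211 = 2211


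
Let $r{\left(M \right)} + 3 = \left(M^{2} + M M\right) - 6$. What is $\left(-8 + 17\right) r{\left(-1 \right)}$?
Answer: $-63$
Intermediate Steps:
$r{\left(M \right)} = -9 + 2 M^{2}$ ($r{\left(M \right)} = -3 - \left(6 - M^{2} - M M\right) = -3 + \left(\left(M^{2} + M^{2}\right) - 6\right) = -3 + \left(2 M^{2} - 6\right) = -3 + \left(-6 + 2 M^{2}\right) = -9 + 2 M^{2}$)
$\left(-8 + 17\right) r{\left(-1 \right)} = \left(-8 + 17\right) \left(-9 + 2 \left(-1\right)^{2}\right) = 9 \left(-9 + 2 \cdot 1\right) = 9 \left(-9 + 2\right) = 9 \left(-7\right) = -63$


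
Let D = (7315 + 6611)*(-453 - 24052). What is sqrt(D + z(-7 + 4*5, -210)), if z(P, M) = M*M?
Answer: I*sqrt(341212530) ≈ 18472.0*I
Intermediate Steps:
z(P, M) = M**2
D = -341256630 (D = 13926*(-24505) = -341256630)
sqrt(D + z(-7 + 4*5, -210)) = sqrt(-341256630 + (-210)**2) = sqrt(-341256630 + 44100) = sqrt(-341212530) = I*sqrt(341212530)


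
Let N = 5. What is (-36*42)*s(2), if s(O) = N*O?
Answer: -15120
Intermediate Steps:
s(O) = 5*O
(-36*42)*s(2) = (-36*42)*(5*2) = -1512*10 = -15120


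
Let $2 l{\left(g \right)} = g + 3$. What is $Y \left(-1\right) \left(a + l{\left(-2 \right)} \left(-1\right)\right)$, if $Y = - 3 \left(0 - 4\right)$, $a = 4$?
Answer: $-42$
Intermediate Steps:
$l{\left(g \right)} = \frac{3}{2} + \frac{g}{2}$ ($l{\left(g \right)} = \frac{g + 3}{2} = \frac{3 + g}{2} = \frac{3}{2} + \frac{g}{2}$)
$Y = 12$ ($Y = \left(-3\right) \left(-4\right) = 12$)
$Y \left(-1\right) \left(a + l{\left(-2 \right)} \left(-1\right)\right) = 12 \left(-1\right) \left(4 + \left(\frac{3}{2} + \frac{1}{2} \left(-2\right)\right) \left(-1\right)\right) = - 12 \left(4 + \left(\frac{3}{2} - 1\right) \left(-1\right)\right) = - 12 \left(4 + \frac{1}{2} \left(-1\right)\right) = - 12 \left(4 - \frac{1}{2}\right) = \left(-12\right) \frac{7}{2} = -42$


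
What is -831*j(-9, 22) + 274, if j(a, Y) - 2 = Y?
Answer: -19670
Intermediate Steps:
j(a, Y) = 2 + Y
-831*j(-9, 22) + 274 = -831*(2 + 22) + 274 = -831*24 + 274 = -19944 + 274 = -19670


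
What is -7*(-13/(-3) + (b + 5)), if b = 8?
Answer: -364/3 ≈ -121.33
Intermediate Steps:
-7*(-13/(-3) + (b + 5)) = -7*(-13/(-3) + (8 + 5)) = -7*(-13*(-⅓) + 13) = -7*(13/3 + 13) = -7*52/3 = -364/3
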